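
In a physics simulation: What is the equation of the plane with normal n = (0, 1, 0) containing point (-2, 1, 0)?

The plane through P with normal n = (a, b, c) satisfies n·(r - P) = 0,
i.e. ax + by + cz = a·x₀ + b·y₀ + c·z₀.
d = 0·(-2) + 1·1 + 0·0
  = 0 + 1 + 0
  = 1
Equation: y = 1

y = 1


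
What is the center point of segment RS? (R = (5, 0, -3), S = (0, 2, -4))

M = ((x₁+x₂)/2, (y₁+y₂)/2, (z₁+z₂)/2)
  = ((5 + 0)/2, (0 + 2)/2, (-3 - 4)/2)
  = (5/2, 2/2, -7/2)
  = (2.5, 1, -3.5)

(2.5, 1, -3.5)


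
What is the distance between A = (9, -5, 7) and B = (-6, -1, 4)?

d = √[(x₂-x₁)² + (y₂-y₁)² + (z₂-z₁)²]
  = √[(-15)² + 4² + (-3)²]
  = √[225 + 16 + 9]
  = √250
  ≈ 15.81

15.81


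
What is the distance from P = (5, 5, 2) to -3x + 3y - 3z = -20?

distance = |a·x₀ + b·y₀ + c·z₀ - d| / √(a² + b² + c²)
  = |(-3)·5 + 3·5 + (-3)·2 - (-20)| / √((-3)² + 3² + (-3)²)
  = |-15 + 15 - 6 + 20| / √(9 + 9 + 9)
  = |14| / √27
  = 14 / 5.196
  ≈ 2.694

2.694


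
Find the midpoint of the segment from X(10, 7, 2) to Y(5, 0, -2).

M = ((x₁+x₂)/2, (y₁+y₂)/2, (z₁+z₂)/2)
  = ((10 + 5)/2, (7 + 0)/2, (2 - 2)/2)
  = (15/2, 7/2, 0/2)
  = (7.5, 3.5, 0)

(7.5, 3.5, 0)


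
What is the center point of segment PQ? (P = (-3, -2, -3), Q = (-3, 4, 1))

M = ((x₁+x₂)/2, (y₁+y₂)/2, (z₁+z₂)/2)
  = ((-3 - 3)/2, (-2 + 4)/2, (-3 + 1)/2)
  = (-6/2, 2/2, -2/2)
  = (-3, 1, -1)

(-3, 1, -1)


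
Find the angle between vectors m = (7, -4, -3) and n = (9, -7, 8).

m·n = 7·9 + (-4)·(-7) + (-3)·8 = 63 + 28 - 24 = 67
|m| = √(7² + (-4)² + (-3)²) = √74 ≈ 8.602
|n| = √(9² + (-7)² + 8²) = √194 ≈ 13.93
cos θ = (m·n)/(|m||n|) = 67/(8.602·13.93) ≈ 0.5592
θ = arccos(0.5592) ≈ 56°

56°


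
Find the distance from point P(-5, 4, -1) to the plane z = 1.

distance = |a·x₀ + b·y₀ + c·z₀ - d| / √(a² + b² + c²)
  = |0·(-5) + 0·4 + 1·(-1) - 1| / √(0² + 0² + 1²)
  = |0 + 0 - 1 - 1| / √(0 + 0 + 1)
  = |-2| / √1
  = 2 / 1
  ≈ 2

2


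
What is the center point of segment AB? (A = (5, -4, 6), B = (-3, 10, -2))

M = ((x₁+x₂)/2, (y₁+y₂)/2, (z₁+z₂)/2)
  = ((5 - 3)/2, (-4 + 10)/2, (6 - 2)/2)
  = (2/2, 6/2, 4/2)
  = (1, 3, 2)

(1, 3, 2)


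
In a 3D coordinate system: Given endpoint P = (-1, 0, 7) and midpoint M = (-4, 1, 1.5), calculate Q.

Q = 2M - P
  = (2·(-4) - (-1), 2·1 - 0, 2·1.5 - 7)
  = (-8 + 1, 2 + 0, 3 - 7)
  = (-7, 2, -4)

(-7, 2, -4)


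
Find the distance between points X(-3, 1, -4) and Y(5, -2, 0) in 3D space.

d = √[(x₂-x₁)² + (y₂-y₁)² + (z₂-z₁)²]
  = √[8² + (-3)² + 4²]
  = √[64 + 9 + 16]
  = √89
  ≈ 9.434

9.434


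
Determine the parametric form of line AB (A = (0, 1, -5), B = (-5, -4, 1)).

Direction vector d = B - A = (-5 + 0, -4 - 1, 1 + 5) = (-5, -5, 6)
Parametric form r = A + t·d:
x = 0 - 5t, y = 1 - 5t, z = -5 + 6t

x = 0 - 5t, y = 1 - 5t, z = -5 + 6t


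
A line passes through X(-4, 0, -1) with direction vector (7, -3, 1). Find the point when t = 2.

P(t) = X + t·d
  = (-4 + 7·2, 0 + (-3)·2, -1 + 1·2)
  = (-4 + 14, 0 - 6, -1 + 2)
  = (10, -6, 1)

(10, -6, 1)


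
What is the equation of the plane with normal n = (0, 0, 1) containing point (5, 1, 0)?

The plane through P with normal n = (a, b, c) satisfies n·(r - P) = 0,
i.e. ax + by + cz = a·x₀ + b·y₀ + c·z₀.
d = 0·5 + 0·1 + 1·0
  = 0 + 0 + 0
  = 0
Equation: z = 0

z = 0


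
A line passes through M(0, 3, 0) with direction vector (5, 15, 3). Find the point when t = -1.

P(t) = M + t·d
  = (0 + 5·(-1), 3 + 15·(-1), 0 + 3·(-1))
  = (0 - 5, 3 - 15, 0 - 3)
  = (-5, -12, -3)

(-5, -12, -3)


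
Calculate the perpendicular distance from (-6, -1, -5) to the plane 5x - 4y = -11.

distance = |a·x₀ + b·y₀ + c·z₀ - d| / √(a² + b² + c²)
  = |5·(-6) + (-4)·(-1) + 0·(-5) - (-11)| / √(5² + (-4)² + 0²)
  = |-30 + 4 + 0 + 11| / √(25 + 16 + 0)
  = |-15| / √41
  = 15 / 6.403
  ≈ 2.343

2.343


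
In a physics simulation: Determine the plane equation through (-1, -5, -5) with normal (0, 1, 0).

The plane through P with normal n = (a, b, c) satisfies n·(r - P) = 0,
i.e. ax + by + cz = a·x₀ + b·y₀ + c·z₀.
d = 0·(-1) + 1·(-5) + 0·(-5)
  = 0 - 5 + 0
  = -5
Equation: y = -5

y = -5


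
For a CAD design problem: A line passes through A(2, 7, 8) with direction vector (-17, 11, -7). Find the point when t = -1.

P(t) = A + t·d
  = (2 + (-17)·(-1), 7 + 11·(-1), 8 + (-7)·(-1))
  = (2 + 17, 7 - 11, 8 + 7)
  = (19, -4, 15)

(19, -4, 15)


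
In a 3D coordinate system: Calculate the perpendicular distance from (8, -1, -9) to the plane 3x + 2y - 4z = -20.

distance = |a·x₀ + b·y₀ + c·z₀ - d| / √(a² + b² + c²)
  = |3·8 + 2·(-1) + (-4)·(-9) - (-20)| / √(3² + 2² + (-4)²)
  = |24 - 2 + 36 + 20| / √(9 + 4 + 16)
  = |78| / √29
  = 78 / 5.385
  ≈ 14.48

14.48


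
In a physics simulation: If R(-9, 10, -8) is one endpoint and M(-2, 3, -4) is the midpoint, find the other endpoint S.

S = 2M - R
  = (2·(-2) - (-9), 2·3 - 10, 2·(-4) - (-8))
  = (-4 + 9, 6 - 10, -8 + 8)
  = (5, -4, 0)

(5, -4, 0)


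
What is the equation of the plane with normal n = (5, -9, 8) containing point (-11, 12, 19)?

The plane through P with normal n = (a, b, c) satisfies n·(r - P) = 0,
i.e. ax + by + cz = a·x₀ + b·y₀ + c·z₀.
d = 5·(-11) + (-9)·12 + 8·19
  = -55 - 108 + 152
  = -11
Equation: 5x - 9y + 8z = -11

5x - 9y + 8z = -11


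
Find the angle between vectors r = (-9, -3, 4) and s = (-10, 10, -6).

r·s = (-9)·(-10) + (-3)·10 + 4·(-6) = 90 - 30 - 24 = 36
|r| = √((-9)² + (-3)² + 4²) = √106 ≈ 10.3
|s| = √((-10)² + 10² + (-6)²) = √236 ≈ 15.36
cos θ = (r·s)/(|r||s|) = 36/(10.3·15.36) ≈ 0.2276
θ = arccos(0.2276) ≈ 76.84°

76.84°


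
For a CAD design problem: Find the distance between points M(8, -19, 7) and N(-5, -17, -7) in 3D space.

d = √[(x₂-x₁)² + (y₂-y₁)² + (z₂-z₁)²]
  = √[(-13)² + 2² + (-14)²]
  = √[169 + 4 + 196]
  = √369
  ≈ 19.21

19.21


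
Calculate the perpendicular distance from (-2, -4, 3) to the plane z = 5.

distance = |a·x₀ + b·y₀ + c·z₀ - d| / √(a² + b² + c²)
  = |0·(-2) + 0·(-4) + 1·3 - 5| / √(0² + 0² + 1²)
  = |0 + 0 + 3 - 5| / √(0 + 0 + 1)
  = |-2| / √1
  = 2 / 1
  ≈ 2

2


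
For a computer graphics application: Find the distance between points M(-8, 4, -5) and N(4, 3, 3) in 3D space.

d = √[(x₂-x₁)² + (y₂-y₁)² + (z₂-z₁)²]
  = √[12² + (-1)² + 8²]
  = √[144 + 1 + 64]
  = √209
  ≈ 14.46

14.46


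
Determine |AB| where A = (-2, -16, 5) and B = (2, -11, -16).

d = √[(x₂-x₁)² + (y₂-y₁)² + (z₂-z₁)²]
  = √[4² + 5² + (-21)²]
  = √[16 + 25 + 441]
  = √482
  ≈ 21.95

21.95


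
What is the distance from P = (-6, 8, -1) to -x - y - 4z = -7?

distance = |a·x₀ + b·y₀ + c·z₀ - d| / √(a² + b² + c²)
  = |(-1)·(-6) + (-1)·8 + (-4)·(-1) - (-7)| / √((-1)² + (-1)² + (-4)²)
  = |6 - 8 + 4 + 7| / √(1 + 1 + 16)
  = |9| / √18
  = 9 / 4.243
  ≈ 2.121

2.121


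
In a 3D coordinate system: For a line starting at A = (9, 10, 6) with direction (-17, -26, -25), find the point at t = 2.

P(t) = A + t·d
  = (9 + (-17)·2, 10 + (-26)·2, 6 + (-25)·2)
  = (9 - 34, 10 - 52, 6 - 50)
  = (-25, -42, -44)

(-25, -42, -44)


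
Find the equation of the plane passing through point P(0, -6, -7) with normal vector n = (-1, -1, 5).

The plane through P with normal n = (a, b, c) satisfies n·(r - P) = 0,
i.e. ax + by + cz = a·x₀ + b·y₀ + c·z₀.
d = (-1)·0 + (-1)·(-6) + 5·(-7)
  = 0 + 6 - 35
  = -29
Equation: -x - y + 5z = -29

-x - y + 5z = -29


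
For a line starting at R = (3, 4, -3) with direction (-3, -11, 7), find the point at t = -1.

P(t) = R + t·d
  = (3 + (-3)·(-1), 4 + (-11)·(-1), -3 + 7·(-1))
  = (3 + 3, 4 + 11, -3 - 7)
  = (6, 15, -10)

(6, 15, -10)


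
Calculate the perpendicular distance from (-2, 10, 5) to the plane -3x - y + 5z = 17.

distance = |a·x₀ + b·y₀ + c·z₀ - d| / √(a² + b² + c²)
  = |(-3)·(-2) + (-1)·10 + 5·5 - 17| / √((-3)² + (-1)² + 5²)
  = |6 - 10 + 25 - 17| / √(9 + 1 + 25)
  = |4| / √35
  = 4 / 5.916
  ≈ 0.6761

0.6761


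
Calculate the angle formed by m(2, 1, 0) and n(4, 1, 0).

m·n = 2·4 + 1·1 + 0·0 = 8 + 1 + 0 = 9
|m| = √(2² + 1² + 0²) = √5 ≈ 2.236
|n| = √(4² + 1² + 0²) = √17 ≈ 4.123
cos θ = (m·n)/(|m||n|) = 9/(2.236·4.123) ≈ 0.9762
θ = arccos(0.9762) ≈ 12.53°

12.53°


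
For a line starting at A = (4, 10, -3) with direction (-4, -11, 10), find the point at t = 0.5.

P(t) = A + t·d
  = (4 + (-4)·0.5, 10 + (-11)·0.5, -3 + 10·0.5)
  = (4 - 2, 10 - 5.5, -3 + 5)
  = (2, 4.5, 2)

(2, 4.5, 2)


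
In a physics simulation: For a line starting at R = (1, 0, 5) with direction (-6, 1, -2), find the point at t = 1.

P(t) = R + t·d
  = (1 + (-6)·1, 0 + 1·1, 5 + (-2)·1)
  = (1 - 6, 0 + 1, 5 - 2)
  = (-5, 1, 3)

(-5, 1, 3)


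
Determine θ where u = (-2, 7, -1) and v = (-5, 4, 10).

u·v = (-2)·(-5) + 7·4 + (-1)·10 = 10 + 28 - 10 = 28
|u| = √((-2)² + 7² + (-1)²) = √54 ≈ 7.348
|v| = √((-5)² + 4² + 10²) = √141 ≈ 11.87
cos θ = (u·v)/(|u||v|) = 28/(7.348·11.87) ≈ 0.3209
θ = arccos(0.3209) ≈ 71.28°

71.28°


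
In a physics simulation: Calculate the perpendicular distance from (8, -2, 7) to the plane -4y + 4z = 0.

distance = |a·x₀ + b·y₀ + c·z₀ - d| / √(a² + b² + c²)
  = |0·8 + (-4)·(-2) + 4·7 - 0| / √(0² + (-4)² + 4²)
  = |0 + 8 + 28 + 0| / √(0 + 16 + 16)
  = |36| / √32
  = 36 / 5.657
  ≈ 6.364

6.364


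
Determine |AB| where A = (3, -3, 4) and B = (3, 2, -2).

d = √[(x₂-x₁)² + (y₂-y₁)² + (z₂-z₁)²]
  = √[0² + 5² + (-6)²]
  = √[0 + 25 + 36]
  = √61
  ≈ 7.81

7.81


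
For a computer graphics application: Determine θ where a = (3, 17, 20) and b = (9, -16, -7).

a·b = 3·9 + 17·(-16) + 20·(-7) = 27 - 272 - 140 = -385
|a| = √(3² + 17² + 20²) = √698 ≈ 26.42
|b| = √(9² + (-16)² + (-7)²) = √386 ≈ 19.65
cos θ = (a·b)/(|a||b|) = -385/(26.42·19.65) ≈ -0.7417
θ = arccos(-0.7417) ≈ 137.9°

137.9°


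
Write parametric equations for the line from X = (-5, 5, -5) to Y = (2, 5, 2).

Direction vector d = Y - X = (2 + 5, 5 - 5, 2 + 5) = (7, 0, 7)
Parametric form r = X + t·d:
x = -5 + 7t, y = 5, z = -5 + 7t

x = -5 + 7t, y = 5, z = -5 + 7t


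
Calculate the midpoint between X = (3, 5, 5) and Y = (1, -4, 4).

M = ((x₁+x₂)/2, (y₁+y₂)/2, (z₁+z₂)/2)
  = ((3 + 1)/2, (5 - 4)/2, (5 + 4)/2)
  = (4/2, 1/2, 9/2)
  = (2, 0.5, 4.5)

(2, 0.5, 4.5)


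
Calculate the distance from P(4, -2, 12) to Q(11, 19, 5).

d = √[(x₂-x₁)² + (y₂-y₁)² + (z₂-z₁)²]
  = √[7² + 21² + (-7)²]
  = √[49 + 441 + 49]
  = √539
  ≈ 23.22

23.22


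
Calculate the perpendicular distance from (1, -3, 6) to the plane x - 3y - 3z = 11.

distance = |a·x₀ + b·y₀ + c·z₀ - d| / √(a² + b² + c²)
  = |1·1 + (-3)·(-3) + (-3)·6 - 11| / √(1² + (-3)² + (-3)²)
  = |1 + 9 - 18 - 11| / √(1 + 9 + 9)
  = |-19| / √19
  = 19 / 4.359
  ≈ 4.359

4.359


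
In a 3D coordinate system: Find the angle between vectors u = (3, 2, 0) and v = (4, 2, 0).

u·v = 3·4 + 2·2 + 0·0 = 12 + 4 + 0 = 16
|u| = √(3² + 2² + 0²) = √13 ≈ 3.606
|v| = √(4² + 2² + 0²) = √20 ≈ 4.472
cos θ = (u·v)/(|u||v|) = 16/(3.606·4.472) ≈ 0.9923
θ = arccos(0.9923) ≈ 7.125°

7.125°


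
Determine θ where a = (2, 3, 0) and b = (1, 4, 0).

a·b = 2·1 + 3·4 + 0·0 = 2 + 12 + 0 = 14
|a| = √(2² + 3² + 0²) = √13 ≈ 3.606
|b| = √(1² + 4² + 0²) = √17 ≈ 4.123
cos θ = (a·b)/(|a||b|) = 14/(3.606·4.123) ≈ 0.9417
θ = arccos(0.9417) ≈ 19.65°

19.65°


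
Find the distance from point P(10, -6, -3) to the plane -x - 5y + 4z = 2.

distance = |a·x₀ + b·y₀ + c·z₀ - d| / √(a² + b² + c²)
  = |(-1)·10 + (-5)·(-6) + 4·(-3) - 2| / √((-1)² + (-5)² + 4²)
  = |-10 + 30 - 12 - 2| / √(1 + 25 + 16)
  = |6| / √42
  = 6 / 6.481
  ≈ 0.9258

0.9258


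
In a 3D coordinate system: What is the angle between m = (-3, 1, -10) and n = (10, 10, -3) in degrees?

m·n = (-3)·10 + 1·10 + (-10)·(-3) = -30 + 10 + 30 = 10
|m| = √((-3)² + 1² + (-10)²) = √110 ≈ 10.49
|n| = √(10² + 10² + (-3)²) = √209 ≈ 14.46
cos θ = (m·n)/(|m||n|) = 10/(10.49·14.46) ≈ 0.06595
θ = arccos(0.06595) ≈ 86.22°

86.22°


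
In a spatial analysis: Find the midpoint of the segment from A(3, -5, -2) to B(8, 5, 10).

M = ((x₁+x₂)/2, (y₁+y₂)/2, (z₁+z₂)/2)
  = ((3 + 8)/2, (-5 + 5)/2, (-2 + 10)/2)
  = (11/2, 0/2, 8/2)
  = (5.5, 0, 4)

(5.5, 0, 4)


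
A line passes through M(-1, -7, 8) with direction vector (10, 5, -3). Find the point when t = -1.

P(t) = M + t·d
  = (-1 + 10·(-1), -7 + 5·(-1), 8 + (-3)·(-1))
  = (-1 - 10, -7 - 5, 8 + 3)
  = (-11, -12, 11)

(-11, -12, 11)


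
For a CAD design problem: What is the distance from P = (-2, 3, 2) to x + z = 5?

distance = |a·x₀ + b·y₀ + c·z₀ - d| / √(a² + b² + c²)
  = |1·(-2) + 0·3 + 1·2 - 5| / √(1² + 0² + 1²)
  = |-2 + 0 + 2 - 5| / √(1 + 0 + 1)
  = |-5| / √2
  = 5 / 1.414
  ≈ 3.536

3.536


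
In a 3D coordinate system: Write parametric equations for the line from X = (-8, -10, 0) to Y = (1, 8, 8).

Direction vector d = Y - X = (1 + 8, 8 + 10, 8 + 0) = (9, 18, 8)
Parametric form r = X + t·d:
x = -8 + 9t, y = -10 + 18t, z = 0 + 8t

x = -8 + 9t, y = -10 + 18t, z = 0 + 8t


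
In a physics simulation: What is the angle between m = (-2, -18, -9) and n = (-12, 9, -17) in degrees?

m·n = (-2)·(-12) + (-18)·9 + (-9)·(-17) = 24 - 162 + 153 = 15
|m| = √((-2)² + (-18)² + (-9)²) = √409 ≈ 20.22
|n| = √((-12)² + 9² + (-17)²) = √514 ≈ 22.67
cos θ = (m·n)/(|m||n|) = 15/(20.22·22.67) ≈ 0.03272
θ = arccos(0.03272) ≈ 88.13°

88.13°


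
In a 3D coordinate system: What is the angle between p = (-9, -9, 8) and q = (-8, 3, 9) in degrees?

p·q = (-9)·(-8) + (-9)·3 + 8·9 = 72 - 27 + 72 = 117
|p| = √((-9)² + (-9)² + 8²) = √226 ≈ 15.03
|q| = √((-8)² + 3² + 9²) = √154 ≈ 12.41
cos θ = (p·q)/(|p||q|) = 117/(15.03·12.41) ≈ 0.6271
θ = arccos(0.6271) ≈ 51.16°

51.16°


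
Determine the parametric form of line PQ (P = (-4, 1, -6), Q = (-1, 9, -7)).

Direction vector d = Q - P = (-1 + 4, 9 - 1, -7 + 6) = (3, 8, -1)
Parametric form r = P + t·d:
x = -4 + 3t, y = 1 + 8t, z = -6 - t

x = -4 + 3t, y = 1 + 8t, z = -6 - t


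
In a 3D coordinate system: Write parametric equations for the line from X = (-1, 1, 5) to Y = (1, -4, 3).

Direction vector d = Y - X = (1 + 1, -4 - 1, 3 - 5) = (2, -5, -2)
Parametric form r = X + t·d:
x = -1 + 2t, y = 1 - 5t, z = 5 - 2t

x = -1 + 2t, y = 1 - 5t, z = 5 - 2t


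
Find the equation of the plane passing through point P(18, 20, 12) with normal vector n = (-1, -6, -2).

The plane through P with normal n = (a, b, c) satisfies n·(r - P) = 0,
i.e. ax + by + cz = a·x₀ + b·y₀ + c·z₀.
d = (-1)·18 + (-6)·20 + (-2)·12
  = -18 - 120 - 24
  = -162
Equation: -x - 6y - 2z = -162

-x - 6y - 2z = -162


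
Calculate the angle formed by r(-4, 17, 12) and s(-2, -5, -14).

r·s = (-4)·(-2) + 17·(-5) + 12·(-14) = 8 - 85 - 168 = -245
|r| = √((-4)² + 17² + 12²) = √449 ≈ 21.19
|s| = √((-2)² + (-5)² + (-14)²) = √225 ≈ 15
cos θ = (r·s)/(|r||s|) = -245/(21.19·15) ≈ -0.7708
θ = arccos(-0.7708) ≈ 140.4°

140.4°


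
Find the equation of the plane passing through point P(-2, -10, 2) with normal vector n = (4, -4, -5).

The plane through P with normal n = (a, b, c) satisfies n·(r - P) = 0,
i.e. ax + by + cz = a·x₀ + b·y₀ + c·z₀.
d = 4·(-2) + (-4)·(-10) + (-5)·2
  = -8 + 40 - 10
  = 22
Equation: 4x - 4y - 5z = 22

4x - 4y - 5z = 22


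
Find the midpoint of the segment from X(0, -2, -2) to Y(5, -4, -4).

M = ((x₁+x₂)/2, (y₁+y₂)/2, (z₁+z₂)/2)
  = ((0 + 5)/2, (-2 - 4)/2, (-2 - 4)/2)
  = (5/2, -6/2, -6/2)
  = (2.5, -3, -3)

(2.5, -3, -3)


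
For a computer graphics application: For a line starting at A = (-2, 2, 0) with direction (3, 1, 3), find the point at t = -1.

P(t) = A + t·d
  = (-2 + 3·(-1), 2 + 1·(-1), 0 + 3·(-1))
  = (-2 - 3, 2 - 1, 0 - 3)
  = (-5, 1, -3)

(-5, 1, -3)


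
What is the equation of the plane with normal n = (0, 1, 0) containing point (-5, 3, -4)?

The plane through P with normal n = (a, b, c) satisfies n·(r - P) = 0,
i.e. ax + by + cz = a·x₀ + b·y₀ + c·z₀.
d = 0·(-5) + 1·3 + 0·(-4)
  = 0 + 3 + 0
  = 3
Equation: y = 3

y = 3


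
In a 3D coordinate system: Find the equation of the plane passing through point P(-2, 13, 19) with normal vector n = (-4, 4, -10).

The plane through P with normal n = (a, b, c) satisfies n·(r - P) = 0,
i.e. ax + by + cz = a·x₀ + b·y₀ + c·z₀.
d = (-4)·(-2) + 4·13 + (-10)·19
  = 8 + 52 - 190
  = -130
Equation: -4x + 4y - 10z = -130

-4x + 4y - 10z = -130


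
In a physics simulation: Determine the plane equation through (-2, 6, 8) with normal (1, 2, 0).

The plane through P with normal n = (a, b, c) satisfies n·(r - P) = 0,
i.e. ax + by + cz = a·x₀ + b·y₀ + c·z₀.
d = 1·(-2) + 2·6 + 0·8
  = -2 + 12 + 0
  = 10
Equation: x + 2y = 10

x + 2y = 10


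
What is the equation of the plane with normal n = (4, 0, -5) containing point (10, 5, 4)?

The plane through P with normal n = (a, b, c) satisfies n·(r - P) = 0,
i.e. ax + by + cz = a·x₀ + b·y₀ + c·z₀.
d = 4·10 + 0·5 + (-5)·4
  = 40 + 0 - 20
  = 20
Equation: 4x - 5z = 20

4x - 5z = 20


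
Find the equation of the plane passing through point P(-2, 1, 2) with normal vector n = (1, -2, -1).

The plane through P with normal n = (a, b, c) satisfies n·(r - P) = 0,
i.e. ax + by + cz = a·x₀ + b·y₀ + c·z₀.
d = 1·(-2) + (-2)·1 + (-1)·2
  = -2 - 2 - 2
  = -6
Equation: x - 2y - z = -6

x - 2y - z = -6


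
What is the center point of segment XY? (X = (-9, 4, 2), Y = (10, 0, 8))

M = ((x₁+x₂)/2, (y₁+y₂)/2, (z₁+z₂)/2)
  = ((-9 + 10)/2, (4 + 0)/2, (2 + 8)/2)
  = (1/2, 4/2, 10/2)
  = (0.5, 2, 5)

(0.5, 2, 5)


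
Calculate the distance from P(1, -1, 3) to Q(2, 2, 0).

d = √[(x₂-x₁)² + (y₂-y₁)² + (z₂-z₁)²]
  = √[1² + 3² + (-3)²]
  = √[1 + 9 + 9]
  = √19
  ≈ 4.359

4.359


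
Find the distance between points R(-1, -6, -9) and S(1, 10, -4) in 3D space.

d = √[(x₂-x₁)² + (y₂-y₁)² + (z₂-z₁)²]
  = √[2² + 16² + 5²]
  = √[4 + 256 + 25]
  = √285
  ≈ 16.88

16.88


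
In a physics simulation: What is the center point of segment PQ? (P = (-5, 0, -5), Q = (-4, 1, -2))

M = ((x₁+x₂)/2, (y₁+y₂)/2, (z₁+z₂)/2)
  = ((-5 - 4)/2, (0 + 1)/2, (-5 - 2)/2)
  = (-9/2, 1/2, -7/2)
  = (-4.5, 0.5, -3.5)

(-4.5, 0.5, -3.5)


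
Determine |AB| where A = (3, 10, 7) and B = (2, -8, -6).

d = √[(x₂-x₁)² + (y₂-y₁)² + (z₂-z₁)²]
  = √[(-1)² + (-18)² + (-13)²]
  = √[1 + 324 + 169]
  = √494
  ≈ 22.23

22.23


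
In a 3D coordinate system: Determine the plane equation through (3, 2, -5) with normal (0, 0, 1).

The plane through P with normal n = (a, b, c) satisfies n·(r - P) = 0,
i.e. ax + by + cz = a·x₀ + b·y₀ + c·z₀.
d = 0·3 + 0·2 + 1·(-5)
  = 0 + 0 - 5
  = -5
Equation: z = -5

z = -5


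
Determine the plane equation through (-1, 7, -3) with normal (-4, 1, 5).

The plane through P with normal n = (a, b, c) satisfies n·(r - P) = 0,
i.e. ax + by + cz = a·x₀ + b·y₀ + c·z₀.
d = (-4)·(-1) + 1·7 + 5·(-3)
  = 4 + 7 - 15
  = -4
Equation: -4x + y + 5z = -4

-4x + y + 5z = -4


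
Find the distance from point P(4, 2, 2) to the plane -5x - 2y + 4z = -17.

distance = |a·x₀ + b·y₀ + c·z₀ - d| / √(a² + b² + c²)
  = |(-5)·4 + (-2)·2 + 4·2 - (-17)| / √((-5)² + (-2)² + 4²)
  = |-20 - 4 + 8 + 17| / √(25 + 4 + 16)
  = |1| / √45
  = 1 / 6.708
  ≈ 0.1491

0.1491


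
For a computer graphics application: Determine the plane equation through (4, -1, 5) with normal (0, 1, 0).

The plane through P with normal n = (a, b, c) satisfies n·(r - P) = 0,
i.e. ax + by + cz = a·x₀ + b·y₀ + c·z₀.
d = 0·4 + 1·(-1) + 0·5
  = 0 - 1 + 0
  = -1
Equation: y = -1

y = -1


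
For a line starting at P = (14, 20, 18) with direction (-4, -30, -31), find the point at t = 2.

P(t) = P + t·d
  = (14 + (-4)·2, 20 + (-30)·2, 18 + (-31)·2)
  = (14 - 8, 20 - 60, 18 - 62)
  = (6, -40, -44)

(6, -40, -44)


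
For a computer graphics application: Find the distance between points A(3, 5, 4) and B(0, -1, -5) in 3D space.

d = √[(x₂-x₁)² + (y₂-y₁)² + (z₂-z₁)²]
  = √[(-3)² + (-6)² + (-9)²]
  = √[9 + 36 + 81]
  = √126
  ≈ 11.22

11.22


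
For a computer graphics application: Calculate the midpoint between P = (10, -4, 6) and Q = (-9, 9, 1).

M = ((x₁+x₂)/2, (y₁+y₂)/2, (z₁+z₂)/2)
  = ((10 - 9)/2, (-4 + 9)/2, (6 + 1)/2)
  = (1/2, 5/2, 7/2)
  = (0.5, 2.5, 3.5)

(0.5, 2.5, 3.5)


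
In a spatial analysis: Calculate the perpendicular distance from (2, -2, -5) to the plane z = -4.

distance = |a·x₀ + b·y₀ + c·z₀ - d| / √(a² + b² + c²)
  = |0·2 + 0·(-2) + 1·(-5) - (-4)| / √(0² + 0² + 1²)
  = |0 + 0 - 5 + 4| / √(0 + 0 + 1)
  = |-1| / √1
  = 1 / 1
  ≈ 1

1


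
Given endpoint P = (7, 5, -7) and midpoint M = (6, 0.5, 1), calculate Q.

Q = 2M - P
  = (2·6 - 7, 2·0.5 - 5, 2·1 - (-7))
  = (12 - 7, 1 - 5, 2 + 7)
  = (5, -4, 9)

(5, -4, 9)


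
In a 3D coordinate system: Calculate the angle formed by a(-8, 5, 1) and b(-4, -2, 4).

a·b = (-8)·(-4) + 5·(-2) + 1·4 = 32 - 10 + 4 = 26
|a| = √((-8)² + 5² + 1²) = √90 ≈ 9.487
|b| = √((-4)² + (-2)² + 4²) = √36 ≈ 6
cos θ = (a·b)/(|a||b|) = 26/(9.487·6) ≈ 0.4568
θ = arccos(0.4568) ≈ 62.82°

62.82°


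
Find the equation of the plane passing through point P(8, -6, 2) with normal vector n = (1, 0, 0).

The plane through P with normal n = (a, b, c) satisfies n·(r - P) = 0,
i.e. ax + by + cz = a·x₀ + b·y₀ + c·z₀.
d = 1·8 + 0·(-6) + 0·2
  = 8 + 0 + 0
  = 8
Equation: x = 8

x = 8


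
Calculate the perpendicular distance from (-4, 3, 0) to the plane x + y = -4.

distance = |a·x₀ + b·y₀ + c·z₀ - d| / √(a² + b² + c²)
  = |1·(-4) + 1·3 + 0·0 - (-4)| / √(1² + 1² + 0²)
  = |-4 + 3 + 0 + 4| / √(1 + 1 + 0)
  = |3| / √2
  = 3 / 1.414
  ≈ 2.121

2.121


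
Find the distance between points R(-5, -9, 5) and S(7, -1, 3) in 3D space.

d = √[(x₂-x₁)² + (y₂-y₁)² + (z₂-z₁)²]
  = √[12² + 8² + (-2)²]
  = √[144 + 64 + 4]
  = √212
  ≈ 14.56

14.56


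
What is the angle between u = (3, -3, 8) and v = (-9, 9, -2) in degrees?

u·v = 3·(-9) + (-3)·9 + 8·(-2) = -27 - 27 - 16 = -70
|u| = √(3² + (-3)² + 8²) = √82 ≈ 9.055
|v| = √((-9)² + 9² + (-2)²) = √166 ≈ 12.88
cos θ = (u·v)/(|u||v|) = -70/(9.055·12.88) ≈ -0.6
θ = arccos(-0.6) ≈ 126.9°

126.9°


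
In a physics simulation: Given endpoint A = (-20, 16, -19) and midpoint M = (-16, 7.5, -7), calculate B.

B = 2M - A
  = (2·(-16) - (-20), 2·7.5 - 16, 2·(-7) - (-19))
  = (-32 + 20, 15 - 16, -14 + 19)
  = (-12, -1, 5)

(-12, -1, 5)


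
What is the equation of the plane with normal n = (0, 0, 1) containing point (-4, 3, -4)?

The plane through P with normal n = (a, b, c) satisfies n·(r - P) = 0,
i.e. ax + by + cz = a·x₀ + b·y₀ + c·z₀.
d = 0·(-4) + 0·3 + 1·(-4)
  = 0 + 0 - 4
  = -4
Equation: z = -4

z = -4


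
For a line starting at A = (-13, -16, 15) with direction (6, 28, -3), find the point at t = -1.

P(t) = A + t·d
  = (-13 + 6·(-1), -16 + 28·(-1), 15 + (-3)·(-1))
  = (-13 - 6, -16 - 28, 15 + 3)
  = (-19, -44, 18)

(-19, -44, 18)


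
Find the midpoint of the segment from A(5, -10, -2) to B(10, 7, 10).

M = ((x₁+x₂)/2, (y₁+y₂)/2, (z₁+z₂)/2)
  = ((5 + 10)/2, (-10 + 7)/2, (-2 + 10)/2)
  = (15/2, -3/2, 8/2)
  = (7.5, -1.5, 4)

(7.5, -1.5, 4)


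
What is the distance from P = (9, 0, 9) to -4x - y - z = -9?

distance = |a·x₀ + b·y₀ + c·z₀ - d| / √(a² + b² + c²)
  = |(-4)·9 + (-1)·0 + (-1)·9 - (-9)| / √((-4)² + (-1)² + (-1)²)
  = |-36 + 0 - 9 + 9| / √(16 + 1 + 1)
  = |-36| / √18
  = 36 / 4.243
  ≈ 8.485

8.485


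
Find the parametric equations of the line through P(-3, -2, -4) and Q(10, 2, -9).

Direction vector d = Q - P = (10 + 3, 2 + 2, -9 + 4) = (13, 4, -5)
Parametric form r = P + t·d:
x = -3 + 13t, y = -2 + 4t, z = -4 - 5t

x = -3 + 13t, y = -2 + 4t, z = -4 - 5t


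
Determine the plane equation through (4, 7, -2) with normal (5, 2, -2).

The plane through P with normal n = (a, b, c) satisfies n·(r - P) = 0,
i.e. ax + by + cz = a·x₀ + b·y₀ + c·z₀.
d = 5·4 + 2·7 + (-2)·(-2)
  = 20 + 14 + 4
  = 38
Equation: 5x + 2y - 2z = 38

5x + 2y - 2z = 38


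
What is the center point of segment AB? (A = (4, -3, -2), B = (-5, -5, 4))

M = ((x₁+x₂)/2, (y₁+y₂)/2, (z₁+z₂)/2)
  = ((4 - 5)/2, (-3 - 5)/2, (-2 + 4)/2)
  = (-1/2, -8/2, 2/2)
  = (-0.5, -4, 1)

(-0.5, -4, 1)


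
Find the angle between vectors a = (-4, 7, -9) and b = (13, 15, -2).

a·b = (-4)·13 + 7·15 + (-9)·(-2) = -52 + 105 + 18 = 71
|a| = √((-4)² + 7² + (-9)²) = √146 ≈ 12.08
|b| = √(13² + 15² + (-2)²) = √398 ≈ 19.95
cos θ = (a·b)/(|a||b|) = 71/(12.08·19.95) ≈ 0.2945
θ = arccos(0.2945) ≈ 72.87°

72.87°


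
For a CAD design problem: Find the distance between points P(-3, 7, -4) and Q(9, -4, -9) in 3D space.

d = √[(x₂-x₁)² + (y₂-y₁)² + (z₂-z₁)²]
  = √[12² + (-11)² + (-5)²]
  = √[144 + 121 + 25]
  = √290
  ≈ 17.03

17.03


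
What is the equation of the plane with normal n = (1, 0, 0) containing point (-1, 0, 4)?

The plane through P with normal n = (a, b, c) satisfies n·(r - P) = 0,
i.e. ax + by + cz = a·x₀ + b·y₀ + c·z₀.
d = 1·(-1) + 0·0 + 0·4
  = -1 + 0 + 0
  = -1
Equation: x = -1

x = -1


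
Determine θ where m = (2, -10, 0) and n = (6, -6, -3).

m·n = 2·6 + (-10)·(-6) + 0·(-3) = 12 + 60 + 0 = 72
|m| = √(2² + (-10)² + 0²) = √104 ≈ 10.2
|n| = √(6² + (-6)² + (-3)²) = √81 ≈ 9
cos θ = (m·n)/(|m||n|) = 72/(10.2·9) ≈ 0.7845
θ = arccos(0.7845) ≈ 38.33°

38.33°


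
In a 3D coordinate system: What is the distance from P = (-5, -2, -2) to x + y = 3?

distance = |a·x₀ + b·y₀ + c·z₀ - d| / √(a² + b² + c²)
  = |1·(-5) + 1·(-2) + 0·(-2) - 3| / √(1² + 1² + 0²)
  = |-5 - 2 + 0 - 3| / √(1 + 1 + 0)
  = |-10| / √2
  = 10 / 1.414
  ≈ 7.071

7.071


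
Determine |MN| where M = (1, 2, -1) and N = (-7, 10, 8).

d = √[(x₂-x₁)² + (y₂-y₁)² + (z₂-z₁)²]
  = √[(-8)² + 8² + 9²]
  = √[64 + 64 + 81]
  = √209
  ≈ 14.46

14.46


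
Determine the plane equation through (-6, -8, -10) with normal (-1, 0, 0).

The plane through P with normal n = (a, b, c) satisfies n·(r - P) = 0,
i.e. ax + by + cz = a·x₀ + b·y₀ + c·z₀.
d = (-1)·(-6) + 0·(-8) + 0·(-10)
  = 6 + 0 + 0
  = 6
Equation: -x = 6

-x = 6


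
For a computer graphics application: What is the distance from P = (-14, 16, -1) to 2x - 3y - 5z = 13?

distance = |a·x₀ + b·y₀ + c·z₀ - d| / √(a² + b² + c²)
  = |2·(-14) + (-3)·16 + (-5)·(-1) - 13| / √(2² + (-3)² + (-5)²)
  = |-28 - 48 + 5 - 13| / √(4 + 9 + 25)
  = |-84| / √38
  = 84 / 6.164
  ≈ 13.63

13.63


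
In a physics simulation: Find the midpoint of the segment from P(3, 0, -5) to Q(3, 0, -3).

M = ((x₁+x₂)/2, (y₁+y₂)/2, (z₁+z₂)/2)
  = ((3 + 3)/2, (0 + 0)/2, (-5 - 3)/2)
  = (6/2, 0/2, -8/2)
  = (3, 0, -4)

(3, 0, -4)


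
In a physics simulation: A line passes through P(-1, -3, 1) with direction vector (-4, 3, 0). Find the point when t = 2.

P(t) = P + t·d
  = (-1 + (-4)·2, -3 + 3·2, 1 + 0·2)
  = (-1 - 8, -3 + 6, 1 + 0)
  = (-9, 3, 1)

(-9, 3, 1)


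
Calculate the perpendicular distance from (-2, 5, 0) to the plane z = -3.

distance = |a·x₀ + b·y₀ + c·z₀ - d| / √(a² + b² + c²)
  = |0·(-2) + 0·5 + 1·0 - (-3)| / √(0² + 0² + 1²)
  = |0 + 0 + 0 + 3| / √(0 + 0 + 1)
  = |3| / √1
  = 3 / 1
  ≈ 3

3


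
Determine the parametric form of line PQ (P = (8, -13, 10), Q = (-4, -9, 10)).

Direction vector d = Q - P = (-4 - 8, -9 + 13, 10 - 10) = (-12, 4, 0)
Parametric form r = P + t·d:
x = 8 - 12t, y = -13 + 4t, z = 10

x = 8 - 12t, y = -13 + 4t, z = 10


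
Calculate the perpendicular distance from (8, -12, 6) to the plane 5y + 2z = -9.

distance = |a·x₀ + b·y₀ + c·z₀ - d| / √(a² + b² + c²)
  = |0·8 + 5·(-12) + 2·6 - (-9)| / √(0² + 5² + 2²)
  = |0 - 60 + 12 + 9| / √(0 + 25 + 4)
  = |-39| / √29
  = 39 / 5.385
  ≈ 7.242

7.242


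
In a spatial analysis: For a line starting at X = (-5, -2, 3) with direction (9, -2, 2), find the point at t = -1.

P(t) = X + t·d
  = (-5 + 9·(-1), -2 + (-2)·(-1), 3 + 2·(-1))
  = (-5 - 9, -2 + 2, 3 - 2)
  = (-14, 0, 1)

(-14, 0, 1)


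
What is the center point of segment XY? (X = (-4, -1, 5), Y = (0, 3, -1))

M = ((x₁+x₂)/2, (y₁+y₂)/2, (z₁+z₂)/2)
  = ((-4 + 0)/2, (-1 + 3)/2, (5 - 1)/2)
  = (-4/2, 2/2, 4/2)
  = (-2, 1, 2)

(-2, 1, 2)


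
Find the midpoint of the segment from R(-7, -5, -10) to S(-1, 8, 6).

M = ((x₁+x₂)/2, (y₁+y₂)/2, (z₁+z₂)/2)
  = ((-7 - 1)/2, (-5 + 8)/2, (-10 + 6)/2)
  = (-8/2, 3/2, -4/2)
  = (-4, 1.5, -2)

(-4, 1.5, -2)


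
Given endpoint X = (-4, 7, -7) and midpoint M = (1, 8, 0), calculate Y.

Y = 2M - X
  = (2·1 - (-4), 2·8 - 7, 2·0 - (-7))
  = (2 + 4, 16 - 7, 0 + 7)
  = (6, 9, 7)

(6, 9, 7)


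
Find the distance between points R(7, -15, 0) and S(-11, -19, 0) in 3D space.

d = √[(x₂-x₁)² + (y₂-y₁)² + (z₂-z₁)²]
  = √[(-18)² + (-4)² + 0²]
  = √[324 + 16 + 0]
  = √340
  ≈ 18.44

18.44


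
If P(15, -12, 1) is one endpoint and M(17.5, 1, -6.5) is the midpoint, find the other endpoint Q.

Q = 2M - P
  = (2·17.5 - 15, 2·1 - (-12), 2·(-6.5) - 1)
  = (35 - 15, 2 + 12, -13 - 1)
  = (20, 14, -14)

(20, 14, -14)


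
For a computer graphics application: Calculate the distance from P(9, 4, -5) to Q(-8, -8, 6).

d = √[(x₂-x₁)² + (y₂-y₁)² + (z₂-z₁)²]
  = √[(-17)² + (-12)² + 11²]
  = √[289 + 144 + 121]
  = √554
  ≈ 23.54

23.54


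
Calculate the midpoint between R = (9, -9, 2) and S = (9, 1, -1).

M = ((x₁+x₂)/2, (y₁+y₂)/2, (z₁+z₂)/2)
  = ((9 + 9)/2, (-9 + 1)/2, (2 - 1)/2)
  = (18/2, -8/2, 1/2)
  = (9, -4, 0.5)

(9, -4, 0.5)


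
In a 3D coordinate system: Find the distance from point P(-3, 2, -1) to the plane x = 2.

distance = |a·x₀ + b·y₀ + c·z₀ - d| / √(a² + b² + c²)
  = |1·(-3) + 0·2 + 0·(-1) - 2| / √(1² + 0² + 0²)
  = |-3 + 0 + 0 - 2| / √(1 + 0 + 0)
  = |-5| / √1
  = 5 / 1
  ≈ 5

5


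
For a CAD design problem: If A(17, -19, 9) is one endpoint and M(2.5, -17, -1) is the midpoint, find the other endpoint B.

B = 2M - A
  = (2·2.5 - 17, 2·(-17) - (-19), 2·(-1) - 9)
  = (5 - 17, -34 + 19, -2 - 9)
  = (-12, -15, -11)

(-12, -15, -11)


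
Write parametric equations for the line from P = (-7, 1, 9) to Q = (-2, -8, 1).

Direction vector d = Q - P = (-2 + 7, -8 - 1, 1 - 9) = (5, -9, -8)
Parametric form r = P + t·d:
x = -7 + 5t, y = 1 - 9t, z = 9 - 8t

x = -7 + 5t, y = 1 - 9t, z = 9 - 8t


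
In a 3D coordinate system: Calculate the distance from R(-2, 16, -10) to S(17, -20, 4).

d = √[(x₂-x₁)² + (y₂-y₁)² + (z₂-z₁)²]
  = √[19² + (-36)² + 14²]
  = √[361 + 1296 + 196]
  = √1853
  ≈ 43.05

43.05


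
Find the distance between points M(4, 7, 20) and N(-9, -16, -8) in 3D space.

d = √[(x₂-x₁)² + (y₂-y₁)² + (z₂-z₁)²]
  = √[(-13)² + (-23)² + (-28)²]
  = √[169 + 529 + 784]
  = √1482
  ≈ 38.5

38.5


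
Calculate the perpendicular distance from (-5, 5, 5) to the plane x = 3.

distance = |a·x₀ + b·y₀ + c·z₀ - d| / √(a² + b² + c²)
  = |1·(-5) + 0·5 + 0·5 - 3| / √(1² + 0² + 0²)
  = |-5 + 0 + 0 - 3| / √(1 + 0 + 0)
  = |-8| / √1
  = 8 / 1
  ≈ 8

8


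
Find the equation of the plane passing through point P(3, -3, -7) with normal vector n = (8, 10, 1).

The plane through P with normal n = (a, b, c) satisfies n·(r - P) = 0,
i.e. ax + by + cz = a·x₀ + b·y₀ + c·z₀.
d = 8·3 + 10·(-3) + 1·(-7)
  = 24 - 30 - 7
  = -13
Equation: 8x + 10y + z = -13

8x + 10y + z = -13


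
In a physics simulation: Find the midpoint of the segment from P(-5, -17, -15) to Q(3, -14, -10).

M = ((x₁+x₂)/2, (y₁+y₂)/2, (z₁+z₂)/2)
  = ((-5 + 3)/2, (-17 - 14)/2, (-15 - 10)/2)
  = (-2/2, -31/2, -25/2)
  = (-1, -15.5, -12.5)

(-1, -15.5, -12.5)


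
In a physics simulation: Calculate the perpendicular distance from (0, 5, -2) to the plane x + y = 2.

distance = |a·x₀ + b·y₀ + c·z₀ - d| / √(a² + b² + c²)
  = |1·0 + 1·5 + 0·(-2) - 2| / √(1² + 1² + 0²)
  = |0 + 5 + 0 - 2| / √(1 + 1 + 0)
  = |3| / √2
  = 3 / 1.414
  ≈ 2.121

2.121


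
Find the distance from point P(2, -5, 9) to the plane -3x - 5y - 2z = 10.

distance = |a·x₀ + b·y₀ + c·z₀ - d| / √(a² + b² + c²)
  = |(-3)·2 + (-5)·(-5) + (-2)·9 - 10| / √((-3)² + (-5)² + (-2)²)
  = |-6 + 25 - 18 - 10| / √(9 + 25 + 4)
  = |-9| / √38
  = 9 / 6.164
  ≈ 1.46

1.46


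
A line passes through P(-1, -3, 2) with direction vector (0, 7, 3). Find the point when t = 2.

P(t) = P + t·d
  = (-1 + 0·2, -3 + 7·2, 2 + 3·2)
  = (-1 + 0, -3 + 14, 2 + 6)
  = (-1, 11, 8)

(-1, 11, 8)


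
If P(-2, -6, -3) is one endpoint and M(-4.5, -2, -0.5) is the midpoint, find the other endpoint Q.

Q = 2M - P
  = (2·(-4.5) - (-2), 2·(-2) - (-6), 2·(-0.5) - (-3))
  = (-9 + 2, -4 + 6, -1 + 3)
  = (-7, 2, 2)

(-7, 2, 2)


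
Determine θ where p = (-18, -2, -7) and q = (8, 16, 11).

p·q = (-18)·8 + (-2)·16 + (-7)·11 = -144 - 32 - 77 = -253
|p| = √((-18)² + (-2)² + (-7)²) = √377 ≈ 19.42
|q| = √(8² + 16² + 11²) = √441 ≈ 21
cos θ = (p·q)/(|p||q|) = -253/(19.42·21) ≈ -0.6205
θ = arccos(-0.6205) ≈ 128.4°

128.4°


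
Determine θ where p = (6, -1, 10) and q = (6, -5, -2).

p·q = 6·6 + (-1)·(-5) + 10·(-2) = 36 + 5 - 20 = 21
|p| = √(6² + (-1)² + 10²) = √137 ≈ 11.7
|q| = √(6² + (-5)² + (-2)²) = √65 ≈ 8.062
cos θ = (p·q)/(|p||q|) = 21/(11.7·8.062) ≈ 0.2225
θ = arccos(0.2225) ≈ 77.14°

77.14°


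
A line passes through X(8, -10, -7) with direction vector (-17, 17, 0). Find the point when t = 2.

P(t) = X + t·d
  = (8 + (-17)·2, -10 + 17·2, -7 + 0·2)
  = (8 - 34, -10 + 34, -7 + 0)
  = (-26, 24, -7)

(-26, 24, -7)


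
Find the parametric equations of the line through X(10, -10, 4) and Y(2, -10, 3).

Direction vector d = Y - X = (2 - 10, -10 + 10, 3 - 4) = (-8, 0, -1)
Parametric form r = X + t·d:
x = 10 - 8t, y = -10, z = 4 - t

x = 10 - 8t, y = -10, z = 4 - t


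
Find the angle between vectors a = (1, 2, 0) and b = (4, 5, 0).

a·b = 1·4 + 2·5 + 0·0 = 4 + 10 + 0 = 14
|a| = √(1² + 2² + 0²) = √5 ≈ 2.236
|b| = √(4² + 5² + 0²) = √41 ≈ 6.403
cos θ = (a·b)/(|a||b|) = 14/(2.236·6.403) ≈ 0.9778
θ = arccos(0.9778) ≈ 12.09°

12.09°


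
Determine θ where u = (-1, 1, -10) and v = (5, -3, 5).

u·v = (-1)·5 + 1·(-3) + (-10)·5 = -5 - 3 - 50 = -58
|u| = √((-1)² + 1² + (-10)²) = √102 ≈ 10.1
|v| = √(5² + (-3)² + 5²) = √59 ≈ 7.681
cos θ = (u·v)/(|u||v|) = -58/(10.1·7.681) ≈ -0.7477
θ = arccos(-0.7477) ≈ 138.4°

138.4°


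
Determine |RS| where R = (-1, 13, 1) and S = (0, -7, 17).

d = √[(x₂-x₁)² + (y₂-y₁)² + (z₂-z₁)²]
  = √[1² + (-20)² + 16²]
  = √[1 + 400 + 256]
  = √657
  ≈ 25.63

25.63


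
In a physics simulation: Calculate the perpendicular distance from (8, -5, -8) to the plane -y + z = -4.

distance = |a·x₀ + b·y₀ + c·z₀ - d| / √(a² + b² + c²)
  = |0·8 + (-1)·(-5) + 1·(-8) - (-4)| / √(0² + (-1)² + 1²)
  = |0 + 5 - 8 + 4| / √(0 + 1 + 1)
  = |1| / √2
  = 1 / 1.414
  ≈ 0.7071

0.7071


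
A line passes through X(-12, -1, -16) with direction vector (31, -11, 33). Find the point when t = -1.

P(t) = X + t·d
  = (-12 + 31·(-1), -1 + (-11)·(-1), -16 + 33·(-1))
  = (-12 - 31, -1 + 11, -16 - 33)
  = (-43, 10, -49)

(-43, 10, -49)


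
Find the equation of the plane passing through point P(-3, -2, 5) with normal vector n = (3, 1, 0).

The plane through P with normal n = (a, b, c) satisfies n·(r - P) = 0,
i.e. ax + by + cz = a·x₀ + b·y₀ + c·z₀.
d = 3·(-3) + 1·(-2) + 0·5
  = -9 - 2 + 0
  = -11
Equation: 3x + y = -11

3x + y = -11


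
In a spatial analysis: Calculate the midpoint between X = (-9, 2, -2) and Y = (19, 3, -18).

M = ((x₁+x₂)/2, (y₁+y₂)/2, (z₁+z₂)/2)
  = ((-9 + 19)/2, (2 + 3)/2, (-2 - 18)/2)
  = (10/2, 5/2, -20/2)
  = (5, 2.5, -10)

(5, 2.5, -10)


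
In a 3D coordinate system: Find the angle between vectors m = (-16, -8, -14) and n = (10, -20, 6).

m·n = (-16)·10 + (-8)·(-20) + (-14)·6 = -160 + 160 - 84 = -84
|m| = √((-16)² + (-8)² + (-14)²) = √516 ≈ 22.72
|n| = √(10² + (-20)² + 6²) = √536 ≈ 23.15
cos θ = (m·n)/(|m||n|) = -84/(22.72·23.15) ≈ -0.1597
θ = arccos(-0.1597) ≈ 99.19°

99.19°


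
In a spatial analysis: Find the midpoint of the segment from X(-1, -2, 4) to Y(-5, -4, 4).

M = ((x₁+x₂)/2, (y₁+y₂)/2, (z₁+z₂)/2)
  = ((-1 - 5)/2, (-2 - 4)/2, (4 + 4)/2)
  = (-6/2, -6/2, 8/2)
  = (-3, -3, 4)

(-3, -3, 4)


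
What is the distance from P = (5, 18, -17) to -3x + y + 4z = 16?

distance = |a·x₀ + b·y₀ + c·z₀ - d| / √(a² + b² + c²)
  = |(-3)·5 + 1·18 + 4·(-17) - 16| / √((-3)² + 1² + 4²)
  = |-15 + 18 - 68 - 16| / √(9 + 1 + 16)
  = |-81| / √26
  = 81 / 5.099
  ≈ 15.89

15.89


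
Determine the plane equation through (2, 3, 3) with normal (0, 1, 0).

The plane through P with normal n = (a, b, c) satisfies n·(r - P) = 0,
i.e. ax + by + cz = a·x₀ + b·y₀ + c·z₀.
d = 0·2 + 1·3 + 0·3
  = 0 + 3 + 0
  = 3
Equation: y = 3

y = 3


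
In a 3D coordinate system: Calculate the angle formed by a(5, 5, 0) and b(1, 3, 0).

a·b = 5·1 + 5·3 + 0·0 = 5 + 15 + 0 = 20
|a| = √(5² + 5² + 0²) = √50 ≈ 7.071
|b| = √(1² + 3² + 0²) = √10 ≈ 3.162
cos θ = (a·b)/(|a||b|) = 20/(7.071·3.162) ≈ 0.8944
θ = arccos(0.8944) ≈ 26.57°

26.57°


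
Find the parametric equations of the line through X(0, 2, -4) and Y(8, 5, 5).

Direction vector d = Y - X = (8 + 0, 5 - 2, 5 + 4) = (8, 3, 9)
Parametric form r = X + t·d:
x = 0 + 8t, y = 2 + 3t, z = -4 + 9t

x = 0 + 8t, y = 2 + 3t, z = -4 + 9t


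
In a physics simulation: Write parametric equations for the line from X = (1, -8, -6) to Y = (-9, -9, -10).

Direction vector d = Y - X = (-9 - 1, -9 + 8, -10 + 6) = (-10, -1, -4)
Parametric form r = X + t·d:
x = 1 - 10t, y = -8 - t, z = -6 - 4t

x = 1 - 10t, y = -8 - t, z = -6 - 4t


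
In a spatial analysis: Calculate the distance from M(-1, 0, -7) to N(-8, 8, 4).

d = √[(x₂-x₁)² + (y₂-y₁)² + (z₂-z₁)²]
  = √[(-7)² + 8² + 11²]
  = √[49 + 64 + 121]
  = √234
  ≈ 15.3

15.3


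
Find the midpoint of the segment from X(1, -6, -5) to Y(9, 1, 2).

M = ((x₁+x₂)/2, (y₁+y₂)/2, (z₁+z₂)/2)
  = ((1 + 9)/2, (-6 + 1)/2, (-5 + 2)/2)
  = (10/2, -5/2, -3/2)
  = (5, -2.5, -1.5)

(5, -2.5, -1.5)
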